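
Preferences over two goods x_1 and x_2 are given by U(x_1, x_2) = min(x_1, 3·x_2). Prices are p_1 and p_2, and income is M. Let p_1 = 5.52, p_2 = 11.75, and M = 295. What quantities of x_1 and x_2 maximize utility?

x_1* = 31.261, x_2* = 10.4203

Leontief preferences: the optimum is at the kink where x_1/3 = x_2/1, i.e. x_2 = (1/3)·x_1.
Budget: p_1·x_1 + p_2·(1/3)·x_1 = M, so (3·p_1 + p_2)·x_1 = 3·M.
Demand: x_1*(p_1,p_2,M) = 3·M/(3·p_1 + p_2), x_2* = M/(3·p_1 + p_2).
Here 3·5.52 + 11.75 = 28.31, giving x_1* = 31.261 and x_2* = 10.4203.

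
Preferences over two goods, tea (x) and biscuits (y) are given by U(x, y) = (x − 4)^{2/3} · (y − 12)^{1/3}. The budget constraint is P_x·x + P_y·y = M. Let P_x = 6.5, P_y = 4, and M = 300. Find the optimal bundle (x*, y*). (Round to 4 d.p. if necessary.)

After buying the subsistence bundle (4, 12), a share 2/3 of the remaining income goes to x: x* = 4 + 2/3·(M − 4P_x − 12P_y)/P_x.
Discretionary income = 300 − 4·6.5 − 12·4 = 226; x* = 4 + 2/3·226/6.5 = 27.1795; y* = 12 + 1/3·226/4 = 30.8333.

x* = 27.1795, y* = 30.8333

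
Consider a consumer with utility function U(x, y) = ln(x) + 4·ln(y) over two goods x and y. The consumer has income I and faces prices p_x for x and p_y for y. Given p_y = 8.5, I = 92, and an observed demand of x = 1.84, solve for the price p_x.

Tangency: MRS = (1/4)·y/x = p_x/p_y.
So p_y·y = 4·p_x·x; combined with the budget, a share 0.2 of income goes to x.
Demand: x*(p_x,p_y,I) = 0.2·I/p_x and y* = 0.8·I/p_y.
Set x* = 1.84 in the demand function and solve for p_x: p_x = 10.

p_x = 10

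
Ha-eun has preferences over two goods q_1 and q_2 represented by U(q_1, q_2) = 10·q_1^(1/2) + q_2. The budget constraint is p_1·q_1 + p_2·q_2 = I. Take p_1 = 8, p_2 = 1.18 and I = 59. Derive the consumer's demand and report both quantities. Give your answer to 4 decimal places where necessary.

q_1* = 0.5439, q_2* = 46.3125

MU_q_1 = 5/√q_1, MU_q_2 = 1. Tangency: 5/√q_1 = p_1/p_2.
Solve: √q_1 = 5·p_2/p_1, so q_1*(p_1,p_2) = (5·p_2/p_1)², and q_2* = (I − p_1·q_1*)/p_2.
Plugging in: q_1* = (5·1.18/8)² = 0.5439, q_2* = 46.3125.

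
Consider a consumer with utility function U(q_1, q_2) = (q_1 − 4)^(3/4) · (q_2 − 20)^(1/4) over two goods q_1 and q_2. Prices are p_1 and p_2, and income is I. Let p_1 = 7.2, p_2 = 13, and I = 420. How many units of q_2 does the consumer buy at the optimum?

This is Cobb-Douglas in (q_1−4, q_2−20): tangency gives 0.75·p_2·(q_2−20) = 0.25·p_1·(q_1−4).
After buying the subsistence bundle (4, 20), a share 0.75 of the remaining income goes to q_1: q_1* = 4 + 0.75·(I − 4p_1 − 20p_2)/p_1.
Discretionary income = 420 − 4·7.2 − 20·13 = 131.2; q_2* = 20 + 0.25·131.2/13 = 22.5231.

q_2* = 22.5231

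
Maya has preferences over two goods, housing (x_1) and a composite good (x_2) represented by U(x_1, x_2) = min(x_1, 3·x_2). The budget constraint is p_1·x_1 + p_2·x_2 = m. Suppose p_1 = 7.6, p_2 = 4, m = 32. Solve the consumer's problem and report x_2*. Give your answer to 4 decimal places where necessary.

x_2* = 1.194

With perfect complements, no substitution: consume in ratio x_1:x_2 = 3:1.
Budget: p_1·x_1 + p_2·(1/3)·x_1 = m, so (3·p_1 + p_2)·x_1 = 3·m.
Demand: x_1*(p_1,p_2,m) = 3·m/(3·p_1 + p_2), x_2* = m/(3·p_1 + p_2).
Here 3·7.6 + 4 = 26.8, giving x_2* = 1.194.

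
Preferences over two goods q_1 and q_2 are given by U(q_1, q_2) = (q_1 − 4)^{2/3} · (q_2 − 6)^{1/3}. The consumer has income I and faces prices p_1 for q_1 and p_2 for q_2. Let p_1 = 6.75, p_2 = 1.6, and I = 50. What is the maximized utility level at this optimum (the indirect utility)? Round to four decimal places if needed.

V = 1.6973

Let q_1' = q_1−4, q_2' = q_2−6. MRS = 2·q_2'/q_1' = p_1/p_2.
After buying the subsistence bundle (4, 6), a share 2/3 of the remaining income goes to q_1: q_1* = 4 + 2/3·(I − 4p_1 − 6p_2)/p_1.
Discretionary income = 50 − 4·6.75 − 6·1.6 = 13.4; q_1* = 4 + 2/3·13.4/6.75 = 5.3235; q_2* = 6 + 1/3·13.4/1.6 = 8.7917.
Utility at the optimum: U(5.3235, 8.7917) = 1.6973.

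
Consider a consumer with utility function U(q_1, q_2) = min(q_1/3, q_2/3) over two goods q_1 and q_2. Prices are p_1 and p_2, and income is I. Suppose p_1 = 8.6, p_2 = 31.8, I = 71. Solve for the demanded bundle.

q_1* = 1.7574, q_2* = 1.7574

With perfect complements, no substitution: consume in ratio q_1:q_2 = 3:3.
Budget: p_1·q_1 + p_2·q_1 = I, so (3·p_1 + 3·p_2)·q_1 = 3·I.
Demand: q_1*(p_1,p_2,I) = 3·I/(3·p_1 + 3·p_2), q_2* = 3·I/(3·p_1 + 3·p_2).
Here 3·8.6 + 3·31.8 = 121.2, giving q_1* = 1.7574 and q_2* = 1.7574.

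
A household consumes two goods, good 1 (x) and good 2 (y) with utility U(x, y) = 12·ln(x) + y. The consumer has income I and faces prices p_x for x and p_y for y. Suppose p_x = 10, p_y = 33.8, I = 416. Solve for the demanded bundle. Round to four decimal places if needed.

At the given prices: x* = 12·33.8/10 = 40.56, and y* = 0.3077.

x* = 40.56, y* = 0.3077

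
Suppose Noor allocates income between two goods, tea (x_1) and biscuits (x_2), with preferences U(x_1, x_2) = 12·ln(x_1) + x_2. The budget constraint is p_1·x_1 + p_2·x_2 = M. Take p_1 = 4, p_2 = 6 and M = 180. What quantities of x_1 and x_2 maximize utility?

x_1* = 18, x_2* = 18

So x_1*(p_1,p_2) = 12·p_2/p_1, independent of income; and x_2* = (M − 12·p_2)/p_2.
At the given prices: x_1* = 12·6/4 = 18, and x_2* = 18.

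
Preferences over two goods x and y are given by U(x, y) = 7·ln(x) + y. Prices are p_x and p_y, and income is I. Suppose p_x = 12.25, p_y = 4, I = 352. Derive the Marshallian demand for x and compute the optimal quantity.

x* = 2.2857

MU_x = 7/x, MU_y = 1. Tangency: 7/x = p_x/p_y.
So x*(p_x,p_y) = 7·p_y/p_x, independent of income; and y* = (I − 7·p_y)/p_y.
At the given prices: x* = 7·4/12.25 = 2.2857.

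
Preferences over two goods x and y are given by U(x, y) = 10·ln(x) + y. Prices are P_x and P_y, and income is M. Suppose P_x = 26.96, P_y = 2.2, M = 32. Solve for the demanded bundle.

x* = 0.816, y* = 4.5455

Set MRS = P_x/P_y: (10/x)/1 = P_x/P_y.
So x*(P_x,P_y) = 10·P_y/P_x, independent of income; and y* = (M − 10·P_y)/P_y.
At the given prices: x* = 10·2.2/26.96 = 0.816, and y* = 4.5455.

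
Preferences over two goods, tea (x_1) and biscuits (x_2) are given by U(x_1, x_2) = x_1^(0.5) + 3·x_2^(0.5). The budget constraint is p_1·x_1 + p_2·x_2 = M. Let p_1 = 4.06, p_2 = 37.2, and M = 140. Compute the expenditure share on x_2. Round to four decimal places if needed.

MRS = MU_x_1/MU_x_2 = (1/3)·(x_2/x_1)^(0.5). Set equal to p_1/p_2.
Solve for the ratio: x_2/x_1 = [3·p_1/p_2]^(2).
Substitute x_2 = (x_2/x_1)·x_1 into the budget: x_1* = M/(p_1 + p_2·(x_2/x_1)).
Numerically x_2/x_1 = 0.107203, so x_1* = 140/(4.06 + 37.2·0.107203) = 17.3957 and x_2* = 0.107203·17.3957 = 1.8649.
Expenditure on x_2: 37.2·1.8649 = 69.3735; share = 0.4955.

share on x_2 = 0.4955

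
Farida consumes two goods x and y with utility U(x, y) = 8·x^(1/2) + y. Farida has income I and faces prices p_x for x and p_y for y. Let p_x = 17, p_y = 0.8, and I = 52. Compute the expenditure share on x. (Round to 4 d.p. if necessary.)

Thus x* = (4·p_y/p_x)² — independent of I — with the rest of income spent on y.
Plugging in: x* = (4·0.8/17)² = 0.0354, y* = 64.2471.
Expenditure on x: 17·0.0354 = 0.6024; share = 0.0116.

share on x = 0.0116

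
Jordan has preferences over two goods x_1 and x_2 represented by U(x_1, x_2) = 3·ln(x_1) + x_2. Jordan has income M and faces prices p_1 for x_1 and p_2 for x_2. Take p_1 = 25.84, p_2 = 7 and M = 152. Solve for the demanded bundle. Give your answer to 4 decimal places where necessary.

MU_x_1 = 3/x_1, MU_x_2 = 1. Tangency: 3/x_1 = p_1/p_2.
So x_1*(p_1,p_2) = 3·p_2/p_1, independent of income; and x_2* = (M − 3·p_2)/p_2.
At the given prices: x_1* = 3·7/25.84 = 0.8127, and x_2* = 18.7143.

x_1* = 0.8127, x_2* = 18.7143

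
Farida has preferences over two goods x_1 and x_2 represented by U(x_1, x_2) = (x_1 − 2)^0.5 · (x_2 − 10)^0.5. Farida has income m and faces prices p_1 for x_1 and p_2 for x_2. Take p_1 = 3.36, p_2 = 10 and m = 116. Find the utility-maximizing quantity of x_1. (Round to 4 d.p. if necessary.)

x_1* = 3.381

Let x_1' = x_1−2, x_2' = x_2−10. MRS = x_2'/x_1' = p_1/p_2.
Substituting into the budget: x_1* = 2 + 0.5·(m − 2·p_1 − 10·p_2)/p_1, and x_2* = 10 + 0.5·(…)/p_2.
Discretionary income = 116 − 2·3.36 − 10·10 = 9.28; x_1* = 2 + 0.5·9.28/3.36 = 3.381.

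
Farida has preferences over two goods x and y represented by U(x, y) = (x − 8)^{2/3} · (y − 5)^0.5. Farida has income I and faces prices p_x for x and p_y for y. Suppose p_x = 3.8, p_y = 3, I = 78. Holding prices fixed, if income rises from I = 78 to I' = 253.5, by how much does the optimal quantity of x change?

Δx* = 26.391

Substituting into the budget: x* = 8 + 4/7·(I − 8·p_x − 5·p_y)/p_x, and y* = 5 + 3/7·(…)/p_y.
Discretionary income = 78 − 8·3.8 − 5·3 = 32.6; x* = 8 + 4/7·32.6/3.8 = 12.9023.
At I' = 253.5: x* = 39.2932. Change: 39.2932 − 12.9023 = 26.391.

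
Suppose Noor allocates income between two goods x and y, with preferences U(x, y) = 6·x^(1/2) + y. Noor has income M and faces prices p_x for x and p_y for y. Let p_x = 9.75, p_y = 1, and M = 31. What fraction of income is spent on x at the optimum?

Utility is quasi-linear in y; the FOC for x is 3/√x = p_x/p_y.
Thus x* = (3·p_y/p_x)² — independent of M — with the rest of income spent on y.
Plugging in: x* = (3·1/9.75)² = 0.0947, y* = 30.0769.
Expenditure on x: 9.75·0.0947 = 0.9231; share = 0.0298.

share on x = 0.0298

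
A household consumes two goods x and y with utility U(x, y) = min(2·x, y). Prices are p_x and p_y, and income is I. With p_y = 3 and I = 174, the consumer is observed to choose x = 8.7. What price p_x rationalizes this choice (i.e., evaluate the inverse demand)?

Leontief preferences: the optimum is at the kink where x/1 = y/2, i.e. y = 2·x.
Budget: p_x·x + p_y·2·x = I, so (p_x + 2·p_y)·x = I.
Demand: x*(p_x,p_y,I) = I/(p_x + 2·p_y), y* = 2·I/(p_x + 2·p_y).
Set x* = 8.7 in the demand function and solve for p_x: p_x = 14.

p_x = 14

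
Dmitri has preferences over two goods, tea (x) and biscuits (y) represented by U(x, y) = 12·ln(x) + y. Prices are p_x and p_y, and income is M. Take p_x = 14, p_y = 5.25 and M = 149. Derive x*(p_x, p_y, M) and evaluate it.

x* = 4.5

MU_x = 12/x, MU_y = 1. Tangency: 12/x = p_x/p_y.
So x*(p_x,p_y) = 12·p_y/p_x, independent of income; and y* = (M − 12·p_y)/p_y.
At the given prices: x* = 12·5.25/14 = 4.5.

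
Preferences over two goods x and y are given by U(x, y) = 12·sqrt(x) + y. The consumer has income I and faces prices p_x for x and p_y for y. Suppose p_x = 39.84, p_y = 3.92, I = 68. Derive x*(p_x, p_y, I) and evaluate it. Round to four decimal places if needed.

x* = 0.3485

Utility is quasi-linear in y; the FOC for x is 6/√x = p_x/p_y.
Solve: √x = 6·p_y/p_x, so x*(p_x,p_y) = (6·p_y/p_x)², and y* = (I − p_x·x*)/p_y.
Plugging in: x* = (6·3.92/39.84)² = 0.3485.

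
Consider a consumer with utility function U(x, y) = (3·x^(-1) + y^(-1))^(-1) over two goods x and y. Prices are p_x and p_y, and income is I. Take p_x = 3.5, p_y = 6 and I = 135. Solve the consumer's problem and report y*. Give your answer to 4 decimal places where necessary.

MU_x ∝ 3·x^(-2), MU_y ∝ y^(-2), so MRS = 3·(y/x)^(2) = p_x/p_y.
Hence y/x = ((1/3)·p_x/p_y)^(1/(2)), i.e. raised to the 0.5 power.
With the ratio pinned down, the budget gives x* = I/(p_x + p_y·(y/x)) and y* = (y/x)·x*.
Numerically y/x = 0.440959, so x* = 135/(3.5 + 6·0.440959) = 21.9664 and y* = 0.440959·21.9664 = 9.6863.

y* = 9.6863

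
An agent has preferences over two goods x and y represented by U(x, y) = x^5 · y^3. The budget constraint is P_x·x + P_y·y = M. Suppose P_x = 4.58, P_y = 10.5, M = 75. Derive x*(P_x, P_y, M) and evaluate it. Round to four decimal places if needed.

MU_x/MU_y = (5·y)/(3·x); tangency sets this equal to P_x/P_y.
So 5·P_y·y = 3·P_x·x; combined with the budget, a share 0.625 of income goes to x.
Demand: x*(P_x,P_y,M) = 0.625·M/P_x and y* = 0.375·M/P_y.
At P_x=4.58, P_y=10.5, M=75: x* = 0.625·75/4.58 = 10.2347.

x* = 10.2347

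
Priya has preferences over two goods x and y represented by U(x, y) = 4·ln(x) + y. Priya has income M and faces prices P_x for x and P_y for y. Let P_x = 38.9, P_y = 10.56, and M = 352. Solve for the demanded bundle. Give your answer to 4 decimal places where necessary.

MU_x = 4/x, MU_y = 1. Tangency: 4/x = P_x/P_y.
So x*(P_x,P_y) = 4·P_y/P_x, independent of income; and y* = (M − 4·P_y)/P_y.
At the given prices: x* = 4·10.56/38.9 = 1.0859, and y* = 29.3333.

x* = 1.0859, y* = 29.3333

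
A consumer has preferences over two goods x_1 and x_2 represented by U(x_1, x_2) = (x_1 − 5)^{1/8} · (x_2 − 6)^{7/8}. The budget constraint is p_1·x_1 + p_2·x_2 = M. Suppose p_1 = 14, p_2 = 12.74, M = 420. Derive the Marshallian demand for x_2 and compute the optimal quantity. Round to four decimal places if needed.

Discretionary income = 420 − 5·14 − 6·12.74 = 273.56; x_2* = 6 + 0.875·273.56/12.74 = 24.7885.

x_2* = 24.7885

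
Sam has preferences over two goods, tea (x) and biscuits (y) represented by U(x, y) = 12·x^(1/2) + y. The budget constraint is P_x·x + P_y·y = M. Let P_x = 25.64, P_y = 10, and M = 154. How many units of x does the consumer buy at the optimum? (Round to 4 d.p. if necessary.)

x* = 5.476

Utility is quasi-linear in y; the FOC for x is 6/√x = P_x/P_y.
Thus x* = (6·P_y/P_x)² — independent of M — with the rest of income spent on y.
Plugging in: x* = (6·10/25.64)² = 5.476.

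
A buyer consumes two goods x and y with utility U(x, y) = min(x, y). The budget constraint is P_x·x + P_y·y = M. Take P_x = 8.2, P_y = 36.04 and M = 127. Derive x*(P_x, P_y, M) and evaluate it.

x* = 2.8707

Leontief preferences: the optimum is at the kink where x/1 = y/1, i.e. y = x.
Budget: P_x·x + P_y·x = M, so (P_x + P_y)·x = M.
Demand: x*(P_x,P_y,M) = M/(P_x + P_y), y* = M/(P_x + P_y).
Here 8.2 + 36.04 = 44.24, giving x* = 2.8707.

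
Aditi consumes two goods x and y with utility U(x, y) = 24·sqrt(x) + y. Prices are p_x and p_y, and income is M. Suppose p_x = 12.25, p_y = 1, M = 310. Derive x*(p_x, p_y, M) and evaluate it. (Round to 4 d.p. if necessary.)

x* = 0.9596

Set MRS = p_x/p_y: 12·x^(−1/2) = p_x/p_y.
Solve: √x = 12·p_y/p_x, so x*(p_x,p_y) = (12·p_y/p_x)², and y* = (M − p_x·x*)/p_y.
Plugging in: x* = (12·1/12.25)² = 0.9596.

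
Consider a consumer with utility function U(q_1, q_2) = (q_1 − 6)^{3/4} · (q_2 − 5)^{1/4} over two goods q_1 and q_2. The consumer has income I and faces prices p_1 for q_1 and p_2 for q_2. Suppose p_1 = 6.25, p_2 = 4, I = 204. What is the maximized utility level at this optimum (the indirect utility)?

V = 14.9346

This is Cobb-Douglas in (q_1−6, q_2−5): tangency gives 0.75·p_2·(q_2−5) = 0.25·p_1·(q_1−6).
After buying the subsistence bundle (6, 5), a share 0.75 of the remaining income goes to q_1: q_1* = 6 + 0.75·(I − 6p_1 − 5p_2)/p_1.
Discretionary income = 204 − 6·6.25 − 5·4 = 146.5; q_1* = 6 + 0.75·146.5/6.25 = 23.58; q_2* = 5 + 0.25·146.5/4 = 14.1562.
Utility at the optimum: U(23.58, 14.1562) = 14.9346.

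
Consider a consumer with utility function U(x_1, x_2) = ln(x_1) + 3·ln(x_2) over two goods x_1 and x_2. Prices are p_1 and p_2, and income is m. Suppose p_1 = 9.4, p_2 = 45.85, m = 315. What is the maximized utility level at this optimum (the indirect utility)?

At p_1=9.4, p_2=45.85, m=315: x_1* = 0.25·315/9.4 = 8.3777, x_2* = 5.1527.
Utility at the optimum: U(8.3777, 5.1527) = 7.0441.

V = 7.0441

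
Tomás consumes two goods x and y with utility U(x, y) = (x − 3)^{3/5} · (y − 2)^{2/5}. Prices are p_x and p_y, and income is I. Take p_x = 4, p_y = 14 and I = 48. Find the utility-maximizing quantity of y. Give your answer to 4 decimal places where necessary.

y* = 2.2286

MRS = (3/2)·(y−2)/(x−3). Tangency with p_x/p_y gives y−2 = (2/3)·(p_x/p_y)·(x−3).
Substituting into the budget: x* = 3 + 0.6·(I − 3·p_x − 2·p_y)/p_x, and y* = 2 + 0.4·(…)/p_y.
Discretionary income = 48 − 3·4 − 2·14 = 8; y* = 2 + 0.4·8/14 = 2.2286.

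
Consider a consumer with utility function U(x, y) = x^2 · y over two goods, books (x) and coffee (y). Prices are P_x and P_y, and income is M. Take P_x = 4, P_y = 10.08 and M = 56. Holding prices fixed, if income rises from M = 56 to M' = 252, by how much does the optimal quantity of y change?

Δy* = 6.4815

MU_x/MU_y = (2·y)/(x); tangency sets this equal to P_x/P_y.
So 2·P_y·y = P_x·x; combined with the budget, a share 2/3 of income goes to x.
Demand: x*(P_x,P_y,M) = 2/3·M/P_x and y* = 1/3·M/P_y.
At P_x=4, P_y=10.08, M=56: y* = 1/3·56/10.08 = 1.8519.
At M' = 252: y* = 8.3333. Change: 8.3333 − 1.8519 = 6.4815.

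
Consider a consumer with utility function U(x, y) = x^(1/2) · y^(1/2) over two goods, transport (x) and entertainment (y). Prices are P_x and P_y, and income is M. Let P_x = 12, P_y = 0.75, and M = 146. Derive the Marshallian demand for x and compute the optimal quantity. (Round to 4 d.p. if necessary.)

x* = 6.0833

MU_x/MU_y = (0.5·y)/(0.5·x); tangency sets this equal to P_x/P_y.
So 0.5·P_y·y = 0.5·P_x·x; combined with the budget, a share 0.5 of income goes to x.
Demand: x*(P_x,P_y,M) = 0.5·M/P_x and y* = 0.5·M/P_y.
At P_x=12, P_y=0.75, M=146: x* = 0.5·146/12 = 6.0833.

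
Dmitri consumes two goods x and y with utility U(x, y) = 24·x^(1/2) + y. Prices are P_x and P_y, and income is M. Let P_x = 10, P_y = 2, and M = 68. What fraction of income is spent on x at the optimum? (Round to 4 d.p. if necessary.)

Thus x* = (12·P_y/P_x)² — independent of M — with the rest of income spent on y.
Plugging in: x* = (12·2/10)² = 5.76, y* = 5.2.
Expenditure on x: 10·5.76 = 57.6; share = 0.8471.

share on x = 0.8471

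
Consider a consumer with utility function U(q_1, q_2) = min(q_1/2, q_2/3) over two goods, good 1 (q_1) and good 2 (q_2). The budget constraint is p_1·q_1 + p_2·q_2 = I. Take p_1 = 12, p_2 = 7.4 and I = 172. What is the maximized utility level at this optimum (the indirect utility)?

V = 3.7229

Leontief preferences: the optimum is at the kink where q_1/2 = q_2/3, i.e. q_2 = (3/2)·q_1.
Budget: p_1·q_1 + p_2·(3/2)·q_1 = I, so (2·p_1 + 3·p_2)·q_1 = 2·I.
Demand: q_1*(p_1,p_2,I) = 2·I/(2·p_1 + 3·p_2), q_2* = 3·I/(2·p_1 + 3·p_2).
Here 2·12 + 3·7.4 = 46.2, giving q_1* = 7.4459 and q_2* = 11.1688.
Utility at the optimum: U(7.4459, 11.1688) = 3.7229.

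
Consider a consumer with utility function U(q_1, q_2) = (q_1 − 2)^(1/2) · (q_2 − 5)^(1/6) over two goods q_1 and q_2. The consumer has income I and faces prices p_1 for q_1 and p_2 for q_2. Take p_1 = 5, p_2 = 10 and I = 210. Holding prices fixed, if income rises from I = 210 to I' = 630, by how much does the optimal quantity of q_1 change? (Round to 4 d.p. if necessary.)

This is Cobb-Douglas in (q_1−2, q_2−5): tangency gives 0.5·p_2·(q_2−5) = 1/6·p_1·(q_1−2).
Substituting into the budget: q_1* = 2 + 0.75·(I − 2·p_1 − 5·p_2)/p_1, and q_2* = 5 + 0.25·(…)/p_2.
Discretionary income = 210 − 2·5 − 5·10 = 150; q_1* = 2 + 0.75·150/5 = 24.5.
At I' = 630: q_1* = 87.5. Change: 87.5 − 24.5 = 63.

Δq_1* = 63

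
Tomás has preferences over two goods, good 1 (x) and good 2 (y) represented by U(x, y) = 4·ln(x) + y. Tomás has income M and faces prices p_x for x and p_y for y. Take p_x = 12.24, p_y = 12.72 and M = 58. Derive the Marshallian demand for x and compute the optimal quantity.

At the given prices: x* = 4·12.72/12.24 = 4.1569.

x* = 4.1569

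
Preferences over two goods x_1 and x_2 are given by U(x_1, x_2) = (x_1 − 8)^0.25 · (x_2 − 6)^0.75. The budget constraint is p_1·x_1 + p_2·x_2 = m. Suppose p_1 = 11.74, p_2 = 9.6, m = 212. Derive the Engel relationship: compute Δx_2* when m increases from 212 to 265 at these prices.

Δx_2* = 4.1406

Let x_1' = x_1−8, x_2' = x_2−6. MRS = (1/3)·x_2'/x_1' = p_1/p_2.
Substituting into the budget: x_1* = 8 + 0.25·(m − 8·p_1 − 6·p_2)/p_1, and x_2* = 6 + 0.75·(…)/p_2.
Discretionary income = 212 − 8·11.74 − 6·9.6 = 60.48; x_2* = 6 + 0.75·60.48/9.6 = 10.725.
At m' = 265: x_2* = 14.8656. Change: 14.8656 − 10.725 = 4.1406.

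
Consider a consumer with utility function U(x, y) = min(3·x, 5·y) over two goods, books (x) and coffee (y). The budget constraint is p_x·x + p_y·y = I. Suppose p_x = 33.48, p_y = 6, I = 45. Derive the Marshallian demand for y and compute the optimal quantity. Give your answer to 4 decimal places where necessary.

With perfect complements, no substitution: consume in ratio x:y = 5:3.
Budget: p_x·x + p_y·(3/5)·x = I, so (5·p_x + 3·p_y)·x = 5·I.
Demand: x*(p_x,p_y,I) = 5·I/(5·p_x + 3·p_y), y* = 3·I/(5·p_x + 3·p_y).
Here 5·33.48 + 3·6 = 185.4, giving y* = 0.7282.

y* = 0.7282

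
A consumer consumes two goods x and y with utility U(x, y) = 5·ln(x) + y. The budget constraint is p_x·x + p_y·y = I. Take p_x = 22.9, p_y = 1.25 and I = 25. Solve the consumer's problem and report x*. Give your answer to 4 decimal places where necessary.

MU_x = 5/x, MU_y = 1. Tangency: 5/x = p_x/p_y.
So x*(p_x,p_y) = 5·p_y/p_x, independent of income; and y* = (I − 5·p_y)/p_y.
At the given prices: x* = 5·1.25/22.9 = 0.2729.

x* = 0.2729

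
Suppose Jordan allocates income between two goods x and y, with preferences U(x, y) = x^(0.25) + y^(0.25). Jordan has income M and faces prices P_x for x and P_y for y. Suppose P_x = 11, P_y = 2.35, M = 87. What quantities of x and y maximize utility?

x* = 2.9591, y* = 23.1701

MU_x ∝ x^(-0.75), MU_y ∝ y^(-0.75), so MRS = (y/x)^(0.75) = P_x/P_y.
Hence y/x = (P_x/P_y)^(1/(0.75)), i.e. raised to the 4/3 power.
Substitute y = (y/x)·x into the budget: x* = M/(P_x + P_y·(y/x)).
Numerically y/x = 7.830084, so x* = 87/(11 + 2.35·7.830084) = 2.9591 and y* = 7.830084·2.9591 = 23.1701.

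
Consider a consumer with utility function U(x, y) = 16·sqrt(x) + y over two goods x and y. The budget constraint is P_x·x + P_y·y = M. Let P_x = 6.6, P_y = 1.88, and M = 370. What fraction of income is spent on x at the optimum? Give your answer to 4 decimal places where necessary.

Set MRS = P_x/P_y: 8·x^(−1/2) = P_x/P_y.
Solve: √x = 8·P_y/P_x, so x*(P_x,P_y) = (8·P_y/P_x)², and y* = (M − P_x·x*)/P_y.
Plugging in: x* = (8·1.88/6.6)² = 5.1929, y* = 178.5782.
Expenditure on x: 6.6·5.1929 = 34.273; share = 0.0926.

share on x = 0.0926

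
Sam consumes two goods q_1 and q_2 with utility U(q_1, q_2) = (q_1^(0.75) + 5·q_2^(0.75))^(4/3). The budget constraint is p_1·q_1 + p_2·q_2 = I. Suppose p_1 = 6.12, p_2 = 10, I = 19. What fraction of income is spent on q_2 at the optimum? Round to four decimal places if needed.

MU_q_1 ∝ q_1^(-0.25), MU_q_2 ∝ 5·q_2^(-0.25), so MRS = (1/5)·(q_2/q_1)^(0.25) = p_1/p_2.
Hence q_2/q_1 = (5·p_1/p_2)^(1/(0.25)), i.e. raised to the 4 power.
Substitute q_2 = (q_2/q_1)·q_1 into the budget: q_1* = I/(p_1 + p_2·(q_2/q_1)).
Numerically q_2/q_1 = 87.677005, so q_1* = 19/(6.12 + 10·87.677005) = 0.0215 and q_2* = 87.677005·0.0215 = 1.8868.
Expenditure on q_2: 10·1.8868 = 18.8683; share = 0.9931.

share on q_2 = 0.9931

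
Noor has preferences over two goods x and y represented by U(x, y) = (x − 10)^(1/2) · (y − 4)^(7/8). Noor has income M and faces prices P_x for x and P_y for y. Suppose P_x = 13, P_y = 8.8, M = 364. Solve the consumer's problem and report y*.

y* = 18.376

After buying the subsistence bundle (10, 4), a share 4/11 of the remaining income goes to x: x* = 10 + 4/11·(M − 10P_x − 4P_y)/P_x.
Discretionary income = 364 − 10·13 − 4·8.8 = 198.8; y* = 4 + 7/11·198.8/8.8 = 18.376.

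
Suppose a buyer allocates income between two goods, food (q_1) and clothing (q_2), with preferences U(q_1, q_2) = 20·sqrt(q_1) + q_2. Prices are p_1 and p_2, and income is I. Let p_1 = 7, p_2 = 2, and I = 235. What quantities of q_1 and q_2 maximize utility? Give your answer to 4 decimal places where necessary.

Utility is quasi-linear in q_2; the FOC for q_1 is 10/√q_1 = p_1/p_2.
Thus q_1* = (10·p_2/p_1)² — independent of I — with the rest of income spent on q_2.
Plugging in: q_1* = (10·2/7)² = 8.1633, q_2* = 88.9286.

q_1* = 8.1633, q_2* = 88.9286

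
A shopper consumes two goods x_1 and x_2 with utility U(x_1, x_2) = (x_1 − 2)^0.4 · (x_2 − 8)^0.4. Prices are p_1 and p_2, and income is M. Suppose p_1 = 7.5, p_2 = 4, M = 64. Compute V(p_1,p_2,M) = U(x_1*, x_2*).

This is Cobb-Douglas in (x_1−2, x_2−8): tangency gives 0.4·p_2·(x_2−8) = 0.4·p_1·(x_1−2).
After buying the subsistence bundle (2, 8), a share 0.5 of the remaining income goes to x_1: x_1* = 2 + 0.5·(M − 2p_1 − 8p_2)/p_1.
Discretionary income = 64 − 2·7.5 − 8·4 = 17; x_1* = 2 + 0.5·17/7.5 = 3.1333; x_2* = 8 + 0.5·17/4 = 10.125.
Utility at the optimum: U(3.1333, 10.125) = 1.4213.

V = 1.4213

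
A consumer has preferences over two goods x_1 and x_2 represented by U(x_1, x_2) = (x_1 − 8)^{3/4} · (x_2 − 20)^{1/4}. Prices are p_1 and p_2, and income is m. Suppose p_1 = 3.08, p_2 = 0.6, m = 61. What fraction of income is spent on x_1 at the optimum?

After buying the subsistence bundle (8, 20), a share 0.75 of the remaining income goes to x_1: x_1* = 8 + 0.75·(m − 8p_1 − 20p_2)/p_1.
Discretionary income = 61 − 8·3.08 − 20·0.6 = 24.36; x_1* = 8 + 0.75·24.36/3.08 = 13.9318; x_2* = 20 + 0.25·24.36/0.6 = 30.15.
Expenditure on x_1: 3.08·13.9318 = 42.91; share = 0.7034.

share on x_1 = 0.7034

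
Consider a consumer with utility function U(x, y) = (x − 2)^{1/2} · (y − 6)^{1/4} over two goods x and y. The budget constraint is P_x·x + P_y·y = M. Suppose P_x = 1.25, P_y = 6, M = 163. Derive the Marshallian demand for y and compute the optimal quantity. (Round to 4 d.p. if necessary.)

MRS = 2·(y−6)/(x−2). Tangency with P_x/P_y gives y−6 = (1/2)·(P_x/P_y)·(x−2).
After buying the subsistence bundle (2, 6), a share 2/3 of the remaining income goes to x: x* = 2 + 2/3·(M − 2P_x − 6P_y)/P_x.
Discretionary income = 163 − 2·1.25 − 6·6 = 124.5; y* = 6 + 1/3·124.5/6 = 12.9167.

y* = 12.9167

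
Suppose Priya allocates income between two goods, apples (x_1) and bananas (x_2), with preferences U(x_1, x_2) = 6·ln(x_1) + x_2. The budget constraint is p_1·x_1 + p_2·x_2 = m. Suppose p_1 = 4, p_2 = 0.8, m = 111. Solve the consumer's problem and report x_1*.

MU_x_1 = 6/x_1, MU_x_2 = 1. Tangency: 6/x_1 = p_1/p_2.
So x_1*(p_1,p_2) = 6·p_2/p_1, independent of income; and x_2* = (m − 6·p_2)/p_2.
At the given prices: x_1* = 6·0.8/4 = 1.2.

x_1* = 1.2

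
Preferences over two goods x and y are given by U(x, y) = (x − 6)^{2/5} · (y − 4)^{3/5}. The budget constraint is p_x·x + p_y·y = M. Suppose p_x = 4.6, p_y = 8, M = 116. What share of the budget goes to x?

MRS = (2/3)·(y−4)/(x−6). Tangency with p_x/p_y gives y−4 = (3/2)·(p_x/p_y)·(x−6).
After buying the subsistence bundle (6, 4), a share 0.4 of the remaining income goes to x: x* = 6 + 0.4·(M − 6p_x − 4p_y)/p_x.
Discretionary income = 116 − 6·4.6 − 4·8 = 56.4; x* = 6 + 0.4·56.4/4.6 = 10.9043; y* = 4 + 0.6·56.4/8 = 8.23.
Expenditure on x: 4.6·10.9043 = 50.16; share = 0.4324.

share on x = 0.4324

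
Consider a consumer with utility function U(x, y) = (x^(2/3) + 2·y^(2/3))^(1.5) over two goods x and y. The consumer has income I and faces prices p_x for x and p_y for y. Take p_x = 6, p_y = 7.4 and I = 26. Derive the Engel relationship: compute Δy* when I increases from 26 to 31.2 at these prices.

Δy* = 0.5904

MRS = MU_x/MU_y = (1/2)·(y/x)^(1/3). Set equal to p_x/p_y.
Hence y/x = (2·p_x/p_y)^(1/(1/3)), i.e. raised to the 3 power.
Substitute y = (y/x)·x into the budget: x* = I/(p_x + p_y·(y/x)).
Numerically y/x = 4.264308, so x* = 26/(6 + 7.4·4.264308) = 0.6923 and y* = 4.264308·0.6923 = 2.9522.
At I' = 31.2: y* = 3.5426. Change: 3.5426 − 2.9522 = 0.5904.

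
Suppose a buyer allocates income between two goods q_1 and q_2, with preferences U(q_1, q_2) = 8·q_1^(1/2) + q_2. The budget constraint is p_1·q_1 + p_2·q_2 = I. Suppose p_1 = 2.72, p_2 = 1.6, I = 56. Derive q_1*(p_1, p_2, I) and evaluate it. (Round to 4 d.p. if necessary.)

q_1* = 5.5363

MU_q_1 = 4/√q_1, MU_q_2 = 1. Tangency: 4/√q_1 = p_1/p_2.
Solve: √q_1 = 4·p_2/p_1, so q_1*(p_1,p_2) = (4·p_2/p_1)², and q_2* = (I − p_1·q_1*)/p_2.
Plugging in: q_1* = (4·1.6/2.72)² = 5.5363.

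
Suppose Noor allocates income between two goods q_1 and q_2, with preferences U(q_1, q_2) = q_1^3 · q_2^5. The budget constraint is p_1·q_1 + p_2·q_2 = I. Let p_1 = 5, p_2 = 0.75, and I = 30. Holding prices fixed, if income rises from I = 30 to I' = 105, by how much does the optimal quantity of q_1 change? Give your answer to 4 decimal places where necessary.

Tangency: MRS = (3/5)·q_2/q_1 = p_1/p_2.
So 3·p_2·q_2 = 5·p_1·q_1; combined with the budget, a share 0.375 of income goes to q_1.
Demand: q_1*(p_1,p_2,I) = 0.375·I/p_1 and q_2* = 0.625·I/p_2.
At p_1=5, p_2=0.75, I=30: q_1* = 0.375·30/5 = 2.25.
At I' = 105: q_1* = 7.875. Change: 7.875 − 2.25 = 5.625.

Δq_1* = 5.625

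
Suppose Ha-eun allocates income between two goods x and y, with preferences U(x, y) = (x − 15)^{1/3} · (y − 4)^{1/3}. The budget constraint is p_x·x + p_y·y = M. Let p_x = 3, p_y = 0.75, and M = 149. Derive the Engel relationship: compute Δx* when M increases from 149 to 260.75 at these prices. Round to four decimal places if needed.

Let x' = x−15, y' = y−4. MRS = y'/x' = p_x/p_y.
Substituting into the budget: x* = 15 + 0.5·(M − 15·p_x − 4·p_y)/p_x, and y* = 4 + 0.5·(…)/p_y.
Discretionary income = 149 − 15·3 − 4·0.75 = 101; x* = 15 + 0.5·101/3 = 31.8333.
At M' = 260.75: x* = 50.4583. Change: 50.4583 − 31.8333 = 18.625.

Δx* = 18.625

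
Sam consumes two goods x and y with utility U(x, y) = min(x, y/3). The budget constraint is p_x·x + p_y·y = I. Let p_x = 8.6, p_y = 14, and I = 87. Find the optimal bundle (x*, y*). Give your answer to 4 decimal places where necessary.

Leontief preferences: the optimum is at the kink where x/1 = y/3, i.e. y = 3·x.
Budget: p_x·x + p_y·3·x = I, so (p_x + 3·p_y)·x = I.
Demand: x*(p_x,p_y,I) = I/(p_x + 3·p_y), y* = 3·I/(p_x + 3·p_y).
Here 8.6 + 3·14 = 50.6, giving x* = 1.7194 and y* = 5.1581.

x* = 1.7194, y* = 5.1581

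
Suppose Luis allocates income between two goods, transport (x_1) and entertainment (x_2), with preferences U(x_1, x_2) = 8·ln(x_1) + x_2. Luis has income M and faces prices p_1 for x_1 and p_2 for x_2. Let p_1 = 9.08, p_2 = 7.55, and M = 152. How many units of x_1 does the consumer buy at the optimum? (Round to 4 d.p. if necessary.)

MU_x_1 = 8/x_1, MU_x_2 = 1. Tangency: 8/x_1 = p_1/p_2.
So x_1*(p_1,p_2) = 8·p_2/p_1, independent of income; and x_2* = (M − 8·p_2)/p_2.
At the given prices: x_1* = 8·7.55/9.08 = 6.652.

x_1* = 6.652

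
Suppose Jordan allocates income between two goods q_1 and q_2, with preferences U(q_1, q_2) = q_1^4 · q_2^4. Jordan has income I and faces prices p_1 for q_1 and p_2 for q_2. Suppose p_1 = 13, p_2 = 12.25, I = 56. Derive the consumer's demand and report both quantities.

q_1* = 2.1538, q_2* = 2.2857

MU_q_1/MU_q_2 = (4·q_2)/(4·q_1); tangency sets this equal to p_1/p_2.
So 4·p_2·q_2 = 4·p_1·q_1; combined with the budget, a share 0.5 of income goes to q_1.
Demand: q_1*(p_1,p_2,I) = 0.5·I/p_1 and q_2* = 0.5·I/p_2.
At p_1=13, p_2=12.25, I=56: q_1* = 0.5·56/13 = 2.1538, q_2* = 2.2857.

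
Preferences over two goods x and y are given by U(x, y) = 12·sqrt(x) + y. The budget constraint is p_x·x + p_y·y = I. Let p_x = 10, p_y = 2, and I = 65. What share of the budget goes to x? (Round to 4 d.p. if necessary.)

Utility is quasi-linear in y; the FOC for x is 6/√x = p_x/p_y.
Thus x* = (6·p_y/p_x)² — independent of I — with the rest of income spent on y.
Plugging in: x* = (6·2/10)² = 1.44, y* = 25.3.
Expenditure on x: 10·1.44 = 14.4; share = 0.2215.

share on x = 0.2215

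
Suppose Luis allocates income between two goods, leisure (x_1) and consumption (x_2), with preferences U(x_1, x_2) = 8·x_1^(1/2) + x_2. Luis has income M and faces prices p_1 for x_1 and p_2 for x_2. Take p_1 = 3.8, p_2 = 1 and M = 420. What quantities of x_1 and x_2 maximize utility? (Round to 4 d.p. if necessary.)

Utility is quasi-linear in x_2; the FOC for x_1 is 4/√x_1 = p_1/p_2.
Solve: √x_1 = 4·p_2/p_1, so x_1*(p_1,p_2) = (4·p_2/p_1)², and x_2* = (M − p_1·x_1*)/p_2.
Plugging in: x_1* = (4·1/3.8)² = 1.108, x_2* = 415.7895.

x_1* = 1.108, x_2* = 415.7895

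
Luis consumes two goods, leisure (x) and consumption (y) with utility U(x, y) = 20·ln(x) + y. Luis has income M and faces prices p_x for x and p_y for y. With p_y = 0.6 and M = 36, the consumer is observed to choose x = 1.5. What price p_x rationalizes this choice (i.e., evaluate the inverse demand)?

p_x = 8

Set MRS = p_x/p_y: (20/x)/1 = p_x/p_y.
So x*(p_x,p_y) = 20·p_y/p_x, independent of income; and y* = (M − 20·p_y)/p_y.
Set x* = 1.5 in the demand function and solve for p_x: p_x = 8.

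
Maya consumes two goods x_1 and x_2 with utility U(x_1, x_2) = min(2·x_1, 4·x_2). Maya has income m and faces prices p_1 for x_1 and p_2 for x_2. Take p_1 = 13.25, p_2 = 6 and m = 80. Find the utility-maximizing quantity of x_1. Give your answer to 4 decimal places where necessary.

Leontief preferences: the optimum is at the kink where x_1/4 = x_2/2, i.e. x_2 = (1/2)·x_1.
Budget: p_1·x_1 + p_2·(1/2)·x_1 = m, so (4·p_1 + 2·p_2)·x_1 = 4·m.
Demand: x_1*(p_1,p_2,m) = 4·m/(4·p_1 + 2·p_2), x_2* = 2·m/(4·p_1 + 2·p_2).
Here 4·13.25 + 2·6 = 65, giving x_1* = 4.9231.

x_1* = 4.9231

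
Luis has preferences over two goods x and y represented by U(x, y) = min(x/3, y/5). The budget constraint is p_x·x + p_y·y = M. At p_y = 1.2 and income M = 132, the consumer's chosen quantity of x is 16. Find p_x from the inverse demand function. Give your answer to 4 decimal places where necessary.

Leontief preferences: the optimum is at the kink where x/3 = y/5, i.e. y = (5/3)·x.
Budget: p_x·x + p_y·(5/3)·x = M, so (3·p_x + 5·p_y)·x = 3·M.
Demand: x*(p_x,p_y,M) = 3·M/(3·p_x + 5·p_y), y* = 5·M/(3·p_x + 5·p_y).
Set x* = 16 in the demand function and solve for p_x: p_x = 6.25.

p_x = 6.25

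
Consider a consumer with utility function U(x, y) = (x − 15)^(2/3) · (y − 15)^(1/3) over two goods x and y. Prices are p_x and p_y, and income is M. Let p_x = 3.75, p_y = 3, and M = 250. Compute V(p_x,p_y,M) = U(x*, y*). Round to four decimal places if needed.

V = 22.6097

This is Cobb-Douglas in (x−15, y−15): tangency gives 2/3·p_y·(y−15) = 1/3·p_x·(x−15).
Substituting into the budget: x* = 15 + 2/3·(M − 15·p_x − 15·p_y)/p_x, and y* = 15 + 1/3·(…)/p_y.
Discretionary income = 250 − 15·3.75 − 15·3 = 148.75; x* = 15 + 2/3·148.75/3.75 = 41.4444; y* = 15 + 1/3·148.75/3 = 31.5278.
Utility at the optimum: U(41.4444, 31.5278) = 22.6097.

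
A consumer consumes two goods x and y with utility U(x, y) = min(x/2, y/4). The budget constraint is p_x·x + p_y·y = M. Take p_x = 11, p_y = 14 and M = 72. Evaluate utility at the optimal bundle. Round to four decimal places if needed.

V = 0.9231

Demand: x*(p_x,p_y,M) = 2·M/(2·p_x + 4·p_y), y* = 4·M/(2·p_x + 4·p_y).
Here 2·11 + 4·14 = 78, giving x* = 1.8462 and y* = 3.6923.
Utility at the optimum: U(1.8462, 3.6923) = 0.9231.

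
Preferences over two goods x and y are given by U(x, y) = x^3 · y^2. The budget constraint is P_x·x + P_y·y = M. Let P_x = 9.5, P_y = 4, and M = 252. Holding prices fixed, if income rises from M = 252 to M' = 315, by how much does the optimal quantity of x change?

At P_x=9.5, P_y=4, M=252: x* = 0.6·252/9.5 = 15.9158.
At M' = 315: x* = 19.8947. Change: 19.8947 − 15.9158 = 3.9789.

Δx* = 3.9789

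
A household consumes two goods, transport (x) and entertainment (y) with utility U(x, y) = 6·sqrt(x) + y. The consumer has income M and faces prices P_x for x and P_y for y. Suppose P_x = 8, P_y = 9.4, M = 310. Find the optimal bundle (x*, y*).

x* = 12.4256, y* = 22.4037

Utility is quasi-linear in y; the FOC for x is 3/√x = P_x/P_y.
Thus x* = (3·P_y/P_x)² — independent of M — with the rest of income spent on y.
Plugging in: x* = (3·9.4/8)² = 12.4256, y* = 22.4037.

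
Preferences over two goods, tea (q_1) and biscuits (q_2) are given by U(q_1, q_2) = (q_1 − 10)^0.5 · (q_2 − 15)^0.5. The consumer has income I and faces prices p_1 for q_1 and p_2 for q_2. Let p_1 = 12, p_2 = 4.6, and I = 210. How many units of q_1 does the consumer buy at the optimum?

q_1* = 10.875

MRS = (q_2−15)/(q_1−10). Tangency with p_1/p_2 gives q_2−15 = (p_1/p_2)·(q_1−10).
Substituting into the budget: q_1* = 10 + 0.5·(I − 10·p_1 − 15·p_2)/p_1, and q_2* = 15 + 0.5·(…)/p_2.
Discretionary income = 210 − 10·12 − 15·4.6 = 21; q_1* = 10 + 0.5·21/12 = 10.875.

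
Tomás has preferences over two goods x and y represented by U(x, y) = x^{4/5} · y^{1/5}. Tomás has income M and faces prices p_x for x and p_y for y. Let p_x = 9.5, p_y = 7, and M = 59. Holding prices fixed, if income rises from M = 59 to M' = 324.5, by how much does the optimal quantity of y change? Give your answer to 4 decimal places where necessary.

Δy* = 7.5857

MU_x/MU_y = (0.8·y)/(0.2·x); tangency sets this equal to p_x/p_y.
So 0.8·p_y·y = 0.2·p_x·x; combined with the budget, a share 0.8 of income goes to x.
Demand: x*(p_x,p_y,M) = 0.8·M/p_x and y* = 0.2·M/p_y.
At p_x=9.5, p_y=7, M=59: y* = 0.2·59/7 = 1.6857.
At M' = 324.5: y* = 9.2714. Change: 9.2714 − 1.6857 = 7.5857.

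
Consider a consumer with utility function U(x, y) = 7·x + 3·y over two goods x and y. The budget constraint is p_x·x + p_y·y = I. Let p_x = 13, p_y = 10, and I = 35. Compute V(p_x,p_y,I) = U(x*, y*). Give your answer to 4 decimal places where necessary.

V = 18.8462

Perfect substitutes: compare marginal utility per dollar. 7/p_x vs 3/p_y → 0.5385 vs 0.3.
x gives more utility per dollar, so spend all income on x: x* = I/p_x, y* = 0.
Numerically: x* = 2.6923, y* = 0.
Utility at the optimum: U(2.6923, 0) = 18.8462.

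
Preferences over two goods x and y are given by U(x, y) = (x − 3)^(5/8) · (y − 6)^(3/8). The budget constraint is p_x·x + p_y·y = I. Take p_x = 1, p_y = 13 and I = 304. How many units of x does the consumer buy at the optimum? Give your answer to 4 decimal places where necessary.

MRS = (5/3)·(y−6)/(x−3). Tangency with p_x/p_y gives y−6 = (3/5)·(p_x/p_y)·(x−3).
After buying the subsistence bundle (3, 6), a share 0.625 of the remaining income goes to x: x* = 3 + 0.625·(I − 3p_x − 6p_y)/p_x.
Discretionary income = 304 − 3·1 − 6·13 = 223; x* = 3 + 0.625·223/1 = 142.375.

x* = 142.375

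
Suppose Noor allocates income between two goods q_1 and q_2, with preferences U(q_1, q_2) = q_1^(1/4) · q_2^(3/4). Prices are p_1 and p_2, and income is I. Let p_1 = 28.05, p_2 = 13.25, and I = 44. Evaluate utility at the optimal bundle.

V = 1.5689

Tangency: MRS = (1/3)·q_2/q_1 = p_1/p_2.
So 0.25·p_2·q_2 = 0.75·p_1·q_1; combined with the budget, a share 0.25 of income goes to q_1.
Demand: q_1*(p_1,p_2,I) = 0.25·I/p_1 and q_2* = 0.75·I/p_2.
At p_1=28.05, p_2=13.25, I=44: q_1* = 0.25·44/28.05 = 0.3922, q_2* = 2.4906.
Utility at the optimum: U(0.3922, 2.4906) = 1.5689.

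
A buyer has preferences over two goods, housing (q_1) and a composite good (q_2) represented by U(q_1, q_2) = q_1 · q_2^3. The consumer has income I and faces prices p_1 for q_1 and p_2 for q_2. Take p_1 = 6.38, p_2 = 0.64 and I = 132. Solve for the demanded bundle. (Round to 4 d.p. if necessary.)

q_1* = 5.1724, q_2* = 154.6875

MU_q_1/MU_q_2 = (q_2)/(3·q_1); tangency sets this equal to p_1/p_2.
Rearranging, p_2·q_2 = 3·p_1·q_1. Substituting into the budget gives p_1·q_1·(1 + 3) = I.
Demand: q_1*(p_1,p_2,I) = 0.25·I/p_1 and q_2* = 0.75·I/p_2.
At p_1=6.38, p_2=0.64, I=132: q_1* = 0.25·132/6.38 = 5.1724, q_2* = 154.6875.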